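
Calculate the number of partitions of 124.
2841940500

p(n) counts ways to write n as a sum of positive integers (order ignored).
Euler's pentagonal recurrence: p(k) = p(k-1) + p(k-2) - p(k-5) - p(k-7) + p(k-12) + p(k-15) - ... (offsets j(3j∓1)/2, signs ++--, p(0)=1, p(<0)=0).
DP table for k = 0..123: p(0)=1, p(1)=1, p(2)=2, p(3)=3, p(4)=5, p(5)=7, p(6)=11, p(7)=15, p(8)=22, p(9)=30, p(10)=42, p(11)=56, p(12)=77, p(13)=101, p(14)=135, p(15)=176, p(16)=231, p(17)=297, p(18)=385, p(19)=490, p(20)=627, p(21)=792, p(22)=1002, p(23)=1255, p(24)=1575, p(25)=1958, p(26)=2436, p(27)=3010, p(28)=3718, p(29)=4565, p(30)=5604, p(31)=6842, p(32)=8349, p(33)=10143, p(34)=12310, p(35)=14883, p(36)=17977, p(37)=21637, p(38)=26015, p(39)=31185, p(40)=37338, p(41)=44583, p(42)=53174, p(43)=63261, p(44)=75175, p(45)=89134, p(46)=105558, p(47)=124754, p(48)=147273, p(49)=173525, p(50)=204226, p(51)=239943, p(52)=281589, p(53)=329931, p(54)=386155, p(55)=451276, p(56)=526823, p(57)=614154, p(58)=715220, p(59)=831820, p(60)=966467, p(61)=1121505, p(62)=1300156, p(63)=1505499, p(64)=1741630, p(65)=2012558, p(66)=2323520, p(67)=2679689, p(68)=3087735, p(69)=3554345, p(70)=4087968, p(71)=4697205, p(72)=5392783, p(73)=6185689, p(74)=7089500, p(75)=8118264, p(76)=9289091, p(77)=10619863, p(78)=12132164, p(79)=13848650, p(80)=15796476, p(81)=18004327, p(82)=20506255, p(83)=23338469, p(84)=26543660, p(85)=30167357, p(86)=34262962, p(87)=38887673, p(88)=44108109, p(89)=49995925, p(90)=56634173, p(91)=64112359, p(92)=72533807, p(93)=82010177, p(94)=92669720, p(95)=104651419, p(96)=118114304, p(97)=133230930, p(98)=150198136, p(99)=169229875, p(100)=190569292, p(101)=214481126, p(102)=241265379, p(103)=271248950, p(104)=304801365, p(105)=342325709, p(106)=384276336, p(107)=431149389, p(108)=483502844, p(109)=541946240, p(110)=607163746, p(111)=679903203, p(112)=761002156, p(113)=851376628, p(114)=952050665, p(115)=1064144451, p(116)=1188908248, p(117)=1327710076, p(118)=1482074143, p(119)=1653668665, p(120)=1844349560, p(121)=2056148051, p(122)=2291320912, p(123)=2552338241.
Final step: p(124) = p(123) + p(122) - p(119) - p(117) + p(112) + p(109) - p(102) - p(98) + p(89) + p(84) - p(73) - p(67) + p(54) + p(47) - p(32) - p(24) + p(7)
= 2552338241 + 2291320912 - 1653668665 - 1327710076 + 761002156 + 541946240 - 241265379 - 150198136 + 49995925 + 26543660 - 6185689 - 2679689 + 386155 + 124754 - 8349 - 1575 + 15
= 2841940500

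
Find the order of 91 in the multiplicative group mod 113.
56

113 is prime, so ord(91) divides φ(113) = 112.
Divisors of 112: 1, 2, 4, 7, 8, 14, 16, 28, 56, 112.
Repeated squaring: 91^1 ≡ 91, 91^2 ≡ 32, 91^4 ≡ 7, 91^8 ≡ 49, 91^16 ≡ 28, 91^32 ≡ 106, 91^64 ≡ 49 (mod 113).
Test 91^d mod 113 for each divisor d in increasing order:
91^1 ≡ 91
91^2 ≡ 32
91^4 ≡ 7
91^7 = 91^4·91^2·91^1 ≡ 44
91^8 ≡ 49
91^14 = 91^8·91^4·91^2 ≡ 15
91^16 ≡ 28
91^28 = 91^16·91^8·91^4 ≡ 112
91^56 = 91^32·91^16·91^8 ≡ 1  ← first divisor giving 1
The order is 56.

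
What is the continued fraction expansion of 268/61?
[4; 2, 1, 1, 5, 2]

Euclidean algorithm steps:
268 = 4 × 61 + 24
61 = 2 × 24 + 13
24 = 1 × 13 + 11
13 = 1 × 11 + 2
11 = 5 × 2 + 1
2 = 2 × 1 + 0
Continued fraction: [4; 2, 1, 1, 5, 2]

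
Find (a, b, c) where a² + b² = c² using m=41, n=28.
(897, 2296, 2465)

Euclid's formula: a = m² - n², b = 2mn, c = m² + n²
m = 41, n = 28
a = 41² - 28² = 1681 - 784 = 897
b = 2 × 41 × 28 = 2296
c = 41² + 28² = 1681 + 784 = 2465
Verification: 897² + 2296² = 804609 + 5271616 = 6076225 = 2465² ✓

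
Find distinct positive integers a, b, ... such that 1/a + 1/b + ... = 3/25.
1/9 + 1/113 + 1/25425

Greedy algorithm:
3/25: ceiling(25/3) = 9, use 1/9
2/225: ceiling(225/2) = 113, use 1/113
1/25425: ceiling(25425/1) = 25425, use 1/25425
Result: 3/25 = 1/9 + 1/113 + 1/25425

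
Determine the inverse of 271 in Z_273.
136

gcd(271, 273) = 1, so the inverse exists.
Extended Euclidean algorithm on (273, 271):
273 = 1 × 271 + 2  ⟹  2 = (1)·273 + (-1)·271
271 = 135 × 2 + 1  ⟹  1 = (-135)·273 + (136)·271
So (136)·271 ≡ 1 (mod 273), i.e. 271^(-1) ≡ 136 (mod 273).
Check: 271 × 136 = 36856 ≡ 1 (mod 273)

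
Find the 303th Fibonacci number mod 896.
610

Matrix identity: Q^n = [[F_(n+1), F_n], [F_n, F_(n-1)]] with Q = [[1,1],[1,0]].
n = 303 = 100101111₂. Square-and-multiply, entries mod 896:
Q^1 = [[1,1],[1,0]]
Q^2 = (Q^1)² = [[2,1],[1,1]]
Q^4 = (Q^2)² = [[5,3],[3,2]]
Q^9 = (Q^4)²·Q = [[55,34],[34,21]]
Q^18 = (Q^9)² = [[597,792],[792,701]]
Q^37 = (Q^18)²·Q = [[169,761],[761,304]]
Q^75 = (Q^37)²·Q = [[851,194],[194,657]]
Q^151 = (Q^75)²·Q = [[693,237],[237,456]]
Q^303 = (Q^151)²·Q = [[539,610],[610,825]]
F_303 mod 896 = Q^303[0][1] = 610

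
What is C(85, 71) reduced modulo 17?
0

Using Lucas' theorem:
Write n=85 and k=71 in base 17:
n in base 17: [5, 0]
k in base 17: [4, 3]
C(85,71) mod 17 = ∏ C(n_i, k_i) mod 17
Digit binomials (mod 17): C(5,4) = 5; C(0,3) = 0 (k_i > n_i)
Product: 5 × 0 = 0 ≡ 0 (mod 17)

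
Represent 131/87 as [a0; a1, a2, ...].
[1; 1, 1, 43]

Euclidean algorithm steps:
131 = 1 × 87 + 44
87 = 1 × 44 + 43
44 = 1 × 43 + 1
43 = 43 × 1 + 0
Continued fraction: [1; 1, 1, 43]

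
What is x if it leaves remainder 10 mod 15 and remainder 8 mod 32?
40

Using Chinese Remainder Theorem:
M = 15 × 32 = 480
M1 = 32, M2 = 15
y1 = 32^(-1) mod 15 = 8
y2 = 15^(-1) mod 32 = 15
x = (10×32×8 + 8×15×15) mod 480 = 40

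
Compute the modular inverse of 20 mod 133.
20

gcd(20, 133) = 1, so the inverse exists.
Extended Euclidean algorithm on (133, 20):
133 = 6 × 20 + 13  ⟹  13 = (1)·133 + (-6)·20
20 = 1 × 13 + 7  ⟹  7 = (-1)·133 + (7)·20
13 = 1 × 7 + 6  ⟹  6 = (2)·133 + (-13)·20
7 = 1 × 6 + 1  ⟹  1 = (-3)·133 + (20)·20
So (20)·20 ≡ 1 (mod 133), i.e. 20^(-1) ≡ 20 (mod 133).
Check: 20 × 20 = 400 ≡ 1 (mod 133)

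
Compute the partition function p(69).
3554345

p(n) counts ways to write n as a sum of positive integers (order ignored).
Euler's pentagonal recurrence: p(k) = p(k-1) + p(k-2) - p(k-5) - p(k-7) + p(k-12) + p(k-15) - ... (offsets j(3j∓1)/2, signs ++--, p(0)=1, p(<0)=0).
DP table for k = 0..68: p(0)=1, p(1)=1, p(2)=2, p(3)=3, p(4)=5, p(5)=7, p(6)=11, p(7)=15, p(8)=22, p(9)=30, p(10)=42, p(11)=56, p(12)=77, p(13)=101, p(14)=135, p(15)=176, p(16)=231, p(17)=297, p(18)=385, p(19)=490, p(20)=627, p(21)=792, p(22)=1002, p(23)=1255, p(24)=1575, p(25)=1958, p(26)=2436, p(27)=3010, p(28)=3718, p(29)=4565, p(30)=5604, p(31)=6842, p(32)=8349, p(33)=10143, p(34)=12310, p(35)=14883, p(36)=17977, p(37)=21637, p(38)=26015, p(39)=31185, p(40)=37338, p(41)=44583, p(42)=53174, p(43)=63261, p(44)=75175, p(45)=89134, p(46)=105558, p(47)=124754, p(48)=147273, p(49)=173525, p(50)=204226, p(51)=239943, p(52)=281589, p(53)=329931, p(54)=386155, p(55)=451276, p(56)=526823, p(57)=614154, p(58)=715220, p(59)=831820, p(60)=966467, p(61)=1121505, p(62)=1300156, p(63)=1505499, p(64)=1741630, p(65)=2012558, p(66)=2323520, p(67)=2679689, p(68)=3087735.
Final step: p(69) = p(68) + p(67) - p(64) - p(62) + p(57) + p(54) - p(47) - p(43) + p(34) + p(29) - p(18) - p(12)
= 3087735 + 2679689 - 1741630 - 1300156 + 614154 + 386155 - 124754 - 63261 + 12310 + 4565 - 385 - 77
= 3554345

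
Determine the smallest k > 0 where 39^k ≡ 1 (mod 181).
9

181 is prime, so ord(39) divides φ(181) = 180.
Divisors of 180: 1, 2, 3, 4, 5, 6, 9, 10, 12, 15, 18, 20, 30, 36, 45, 60, 90, 180.
Repeated squaring: 39^1 ≡ 39, 39^2 ≡ 73, 39^4 ≡ 80, 39^8 ≡ 65, 39^16 ≡ 62, 39^32 ≡ 43, 39^64 ≡ 39, 39^128 ≡ 73 (mod 181).
Test 39^d mod 181 for each divisor d in increasing order:
39^1 ≡ 39
39^2 ≡ 73
39^3 = 39^2·39^1 ≡ 132
39^4 ≡ 80
39^5 = 39^4·39^1 ≡ 43
39^6 = 39^4·39^2 ≡ 48
39^9 = 39^8·39^1 ≡ 1  ← first divisor giving 1
The order is 9.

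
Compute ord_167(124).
83

167 is prime, so ord(124) divides φ(167) = 166.
Divisors of 166: 1, 2, 83, 166.
Repeated squaring: 124^1 ≡ 124, 124^2 ≡ 12, 124^4 ≡ 144, 124^8 ≡ 28, 124^16 ≡ 116, 124^32 ≡ 96, 124^64 ≡ 31, 124^128 ≡ 126 (mod 167).
Test 124^d mod 167 for each divisor d in increasing order:
124^1 ≡ 124
124^2 ≡ 12
124^83 = 124^64·124^16·124^2·124^1 ≡ 1  ← first divisor giving 1
The order is 83.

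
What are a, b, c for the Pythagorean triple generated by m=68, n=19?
(4263, 2584, 4985)

Euclid's formula: a = m² - n², b = 2mn, c = m² + n²
m = 68, n = 19
a = 68² - 19² = 4624 - 361 = 4263
b = 2 × 68 × 19 = 2584
c = 68² + 19² = 4624 + 361 = 4985
Verification: 4263² + 2584² = 18173169 + 6677056 = 24850225 = 4985² ✓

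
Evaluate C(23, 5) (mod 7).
0

Using Lucas' theorem:
Write n=23 and k=5 in base 7:
n in base 7: [3, 2]
k in base 7: [0, 5]
C(23,5) mod 7 = ∏ C(n_i, k_i) mod 7
Digit binomials (mod 7): C(3,0) = 1; C(2,5) = 0 (k_i > n_i)
Product: 1 × 0 = 0 ≡ 0 (mod 7)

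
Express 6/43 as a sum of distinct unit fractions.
1/8 + 1/69 + 1/23736

Greedy algorithm:
6/43: ceiling(43/6) = 8, use 1/8
5/344: ceiling(344/5) = 69, use 1/69
1/23736: ceiling(23736/1) = 23736, use 1/23736
Result: 6/43 = 1/8 + 1/69 + 1/23736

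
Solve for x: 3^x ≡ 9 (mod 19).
2

Baby-step giant-step with step n = ⌈√19⌉ = 5.
Baby steps 3^j mod 19 (j:value) for j=0..4: 0:1, 1:3, 2:9, 3:8, 4:5.
h = 9 is already in the table at j=2, so x = 2.
Check: 3^2 ≡ 9 (mod 19).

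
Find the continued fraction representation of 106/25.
[4; 4, 6]

Euclidean algorithm steps:
106 = 4 × 25 + 6
25 = 4 × 6 + 1
6 = 6 × 1 + 0
Continued fraction: [4; 4, 6]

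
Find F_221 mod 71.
18

Matrix identity: Q^n = [[F_(n+1), F_n], [F_n, F_(n-1)]] with Q = [[1,1],[1,0]].
n = 221 = 11011101₂. Square-and-multiply, entries mod 71:
Q^1 = [[1,1],[1,0]]
Q^3 = (Q^1)²·Q = [[3,2],[2,1]]
Q^6 = (Q^3)² = [[13,8],[8,5]]
Q^13 = (Q^6)²·Q = [[22,20],[20,2]]
Q^27 = (Q^13)²·Q = [[15,32],[32,54]]
Q^55 = (Q^27)²·Q = [[49,42],[42,7]]
Q^110 = (Q^55)² = [[47,9],[9,38]]
Q^221 = (Q^110)²·Q = [[2,18],[18,55]]
F_221 mod 71 = Q^221[0][1] = 18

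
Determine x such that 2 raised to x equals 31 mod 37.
9

Baby-step giant-step with step n = ⌈√37⌉ = 7.
Baby steps 2^j mod 37 (j:value) for j=0..6: 0:1, 1:2, 2:4, 3:8, 4:16, 5:32, 6:27.
Giant-step multiplier: 2^(-7) ≡ 2^(36-7) = 2^29 ≡ 24 (mod 37).
Giant steps γ_i = 31·24^i mod 37: γ_0=31, γ_1=4 (in table at j=2).
x = i·n + j = 1·7 + 2 = 9.
Check: 2^9 ≡ 31 (mod 37).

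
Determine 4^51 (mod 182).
64

Repeated squaring. Binary of 51 = 110011.
4^1 ≡ 4 (mod 182); 4^2 ≡ 16 (mod 182); 4^4 ≡ 74 (mod 182); 4^8 ≡ 16 (mod 182); 4^16 ≡ 74 (mod 182); 4^32 ≡ 16 (mod 182)
4^51 = 4^1 × 4^2 × 4^16 × 4^32 ≡ 64 (mod 182)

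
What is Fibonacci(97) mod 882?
757

Matrix identity: Q^n = [[F_(n+1), F_n], [F_n, F_(n-1)]] with Q = [[1,1],[1,0]].
n = 97 = 1100001₂. Square-and-multiply, entries mod 882:
Q^1 = [[1,1],[1,0]]
Q^3 = (Q^1)²·Q = [[3,2],[2,1]]
Q^6 = (Q^3)² = [[13,8],[8,5]]
Q^12 = (Q^6)² = [[233,144],[144,89]]
Q^24 = (Q^12)² = [[55,504],[504,433]]
Q^48 = (Q^24)² = [[379,756],[756,505]]
Q^97 = (Q^48)²·Q = [[505,757],[757,630]]
F_97 mod 882 = Q^97[0][1] = 757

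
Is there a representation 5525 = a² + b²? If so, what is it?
7² + 74² (a=7, b=74)

Factorization: 5525 = 5^2 × 13 × 17
By Fermat: n is sum of two squares iff every prime p ≡ 3 (mod 4) appears to even power.
All primes ≡ 3 (mod 4) appear to even power.
Search a = 0, 1, 2, … for 5525 - a² a perfect square: first hit at a = 7: 5525 - 49 = 5476 = 74².
5525 = 7² + 74² = 49 + 5476 ✓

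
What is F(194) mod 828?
1

Matrix identity: Q^n = [[F_(n+1), F_n], [F_n, F_(n-1)]] with Q = [[1,1],[1,0]].
n = 194 = 11000010₂. Square-and-multiply, entries mod 828:
Q^1 = [[1,1],[1,0]]
Q^3 = (Q^1)²·Q = [[3,2],[2,1]]
Q^6 = (Q^3)² = [[13,8],[8,5]]
Q^12 = (Q^6)² = [[233,144],[144,89]]
Q^24 = (Q^12)² = [[505,0],[0,505]]
Q^48 = (Q^24)² = [[1,0],[0,1]]
Q^97 = (Q^48)²·Q = [[1,1],[1,0]]
Q^194 = (Q^97)² = [[2,1],[1,1]]
F_194 mod 828 = Q^194[0][1] = 1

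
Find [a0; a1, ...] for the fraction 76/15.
[5; 15]

Euclidean algorithm steps:
76 = 5 × 15 + 1
15 = 15 × 1 + 0
Continued fraction: [5; 15]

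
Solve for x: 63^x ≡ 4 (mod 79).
20

Baby-step giant-step with step n = ⌈√79⌉ = 9.
Baby steps 63^j mod 79 (j:value) for j=0..8: 0:1, 1:63, 2:19, 3:12, 4:45, 5:70, 6:65, 7:66, 8:50.
Giant-step multiplier: 63^(-9) ≡ 63^(78-9) = 63^69 ≡ 71 (mod 79).
Giant steps γ_i = 4·71^i mod 79: γ_0=4, γ_1=47, γ_2=19 (in table at j=2).
x = i·n + j = 2·9 + 2 = 20.
Check: 63^20 ≡ 4 (mod 79).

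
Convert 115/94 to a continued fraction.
[1; 4, 2, 10]

Euclidean algorithm steps:
115 = 1 × 94 + 21
94 = 4 × 21 + 10
21 = 2 × 10 + 1
10 = 10 × 1 + 0
Continued fraction: [1; 4, 2, 10]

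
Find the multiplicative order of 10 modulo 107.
53

107 is prime, so ord(10) divides φ(107) = 106.
Divisors of 106: 1, 2, 53, 106.
Repeated squaring: 10^1 ≡ 10, 10^2 ≡ 100, 10^4 ≡ 49, 10^8 ≡ 47, 10^16 ≡ 69, 10^32 ≡ 53, 10^64 ≡ 27 (mod 107).
Test 10^d mod 107 for each divisor d in increasing order:
10^1 ≡ 10
10^2 ≡ 100
10^53 = 10^32·10^16·10^4·10^1 ≡ 1  ← first divisor giving 1
The order is 53.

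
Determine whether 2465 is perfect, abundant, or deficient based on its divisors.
deficient

Proper divisors of 2465: sum = 1 + 5 + 17 + 29 + 85 + 145 + 493 = 775
Since 775 < 2465, 2465 is deficient.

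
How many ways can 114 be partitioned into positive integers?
952050665

p(n) counts ways to write n as a sum of positive integers (order ignored).
Euler's pentagonal recurrence: p(k) = p(k-1) + p(k-2) - p(k-5) - p(k-7) + p(k-12) + p(k-15) - ... (offsets j(3j∓1)/2, signs ++--, p(0)=1, p(<0)=0).
DP table for k = 0..113: p(0)=1, p(1)=1, p(2)=2, p(3)=3, p(4)=5, p(5)=7, p(6)=11, p(7)=15, p(8)=22, p(9)=30, p(10)=42, p(11)=56, p(12)=77, p(13)=101, p(14)=135, p(15)=176, p(16)=231, p(17)=297, p(18)=385, p(19)=490, p(20)=627, p(21)=792, p(22)=1002, p(23)=1255, p(24)=1575, p(25)=1958, p(26)=2436, p(27)=3010, p(28)=3718, p(29)=4565, p(30)=5604, p(31)=6842, p(32)=8349, p(33)=10143, p(34)=12310, p(35)=14883, p(36)=17977, p(37)=21637, p(38)=26015, p(39)=31185, p(40)=37338, p(41)=44583, p(42)=53174, p(43)=63261, p(44)=75175, p(45)=89134, p(46)=105558, p(47)=124754, p(48)=147273, p(49)=173525, p(50)=204226, p(51)=239943, p(52)=281589, p(53)=329931, p(54)=386155, p(55)=451276, p(56)=526823, p(57)=614154, p(58)=715220, p(59)=831820, p(60)=966467, p(61)=1121505, p(62)=1300156, p(63)=1505499, p(64)=1741630, p(65)=2012558, p(66)=2323520, p(67)=2679689, p(68)=3087735, p(69)=3554345, p(70)=4087968, p(71)=4697205, p(72)=5392783, p(73)=6185689, p(74)=7089500, p(75)=8118264, p(76)=9289091, p(77)=10619863, p(78)=12132164, p(79)=13848650, p(80)=15796476, p(81)=18004327, p(82)=20506255, p(83)=23338469, p(84)=26543660, p(85)=30167357, p(86)=34262962, p(87)=38887673, p(88)=44108109, p(89)=49995925, p(90)=56634173, p(91)=64112359, p(92)=72533807, p(93)=82010177, p(94)=92669720, p(95)=104651419, p(96)=118114304, p(97)=133230930, p(98)=150198136, p(99)=169229875, p(100)=190569292, p(101)=214481126, p(102)=241265379, p(103)=271248950, p(104)=304801365, p(105)=342325709, p(106)=384276336, p(107)=431149389, p(108)=483502844, p(109)=541946240, p(110)=607163746, p(111)=679903203, p(112)=761002156, p(113)=851376628.
Final step: p(114) = p(113) + p(112) - p(109) - p(107) + p(102) + p(99) - p(92) - p(88) + p(79) + p(74) - p(63) - p(57) + p(44) + p(37) - p(22) - p(14)
= 851376628 + 761002156 - 541946240 - 431149389 + 241265379 + 169229875 - 72533807 - 44108109 + 13848650 + 7089500 - 1505499 - 614154 + 75175 + 21637 - 1002 - 135
= 952050665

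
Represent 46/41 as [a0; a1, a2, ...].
[1; 8, 5]

Euclidean algorithm steps:
46 = 1 × 41 + 5
41 = 8 × 5 + 1
5 = 5 × 1 + 0
Continued fraction: [1; 8, 5]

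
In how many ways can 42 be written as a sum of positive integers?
53174

p(n) counts ways to write n as a sum of positive integers (order ignored).
Euler's pentagonal recurrence: p(k) = p(k-1) + p(k-2) - p(k-5) - p(k-7) + p(k-12) + p(k-15) - ... (offsets j(3j∓1)/2, signs ++--, p(0)=1, p(<0)=0).
DP table for k = 0..41: p(0)=1, p(1)=1, p(2)=2, p(3)=3, p(4)=5, p(5)=7, p(6)=11, p(7)=15, p(8)=22, p(9)=30, p(10)=42, p(11)=56, p(12)=77, p(13)=101, p(14)=135, p(15)=176, p(16)=231, p(17)=297, p(18)=385, p(19)=490, p(20)=627, p(21)=792, p(22)=1002, p(23)=1255, p(24)=1575, p(25)=1958, p(26)=2436, p(27)=3010, p(28)=3718, p(29)=4565, p(30)=5604, p(31)=6842, p(32)=8349, p(33)=10143, p(34)=12310, p(35)=14883, p(36)=17977, p(37)=21637, p(38)=26015, p(39)=31185, p(40)=37338, p(41)=44583.
Final step: p(42) = p(41) + p(40) - p(37) - p(35) + p(30) + p(27) - p(20) - p(16) + p(7) + p(2)
= 44583 + 37338 - 21637 - 14883 + 5604 + 3010 - 627 - 231 + 15 + 2
= 53174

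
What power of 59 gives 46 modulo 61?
58

Baby-step giant-step with step n = ⌈√61⌉ = 8.
Baby steps 59^j mod 61 (j:value) for j=0..7: 0:1, 1:59, 2:4, 3:53, 4:16, 5:29, 6:3, 7:55.
Giant-step multiplier: 59^(-8) ≡ 59^(60-8) = 59^52 ≡ 56 (mod 61).
Giant steps γ_i = 46·56^i mod 61: γ_0=46, γ_1=14, γ_2=52, γ_3=45, γ_4=19, γ_5=27, γ_6=48, γ_7=4 (in table at j=2).
x = i·n + j = 7·8 + 2 = 58.
Check: 59^58 ≡ 46 (mod 61).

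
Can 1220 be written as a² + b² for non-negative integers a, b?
8² + 34² (a=8, b=34)

Factorization: 1220 = 2^2 × 5 × 61
By Fermat: n is sum of two squares iff every prime p ≡ 3 (mod 4) appears to even power.
All primes ≡ 3 (mod 4) appear to even power.
Search a = 0, 1, 2, … for 1220 - a² a perfect square: first hit at a = 8: 1220 - 64 = 1156 = 34².
1220 = 8² + 34² = 64 + 1156 ✓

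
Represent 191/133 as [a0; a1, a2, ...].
[1; 2, 3, 2, 2, 3]

Euclidean algorithm steps:
191 = 1 × 133 + 58
133 = 2 × 58 + 17
58 = 3 × 17 + 7
17 = 2 × 7 + 3
7 = 2 × 3 + 1
3 = 3 × 1 + 0
Continued fraction: [1; 2, 3, 2, 2, 3]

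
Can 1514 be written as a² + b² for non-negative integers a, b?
17² + 35² (a=17, b=35)

Factorization: 1514 = 2 × 757
By Fermat: n is sum of two squares iff every prime p ≡ 3 (mod 4) appears to even power.
All primes ≡ 3 (mod 4) appear to even power.
Search a = 0, 1, 2, … for 1514 - a² a perfect square: first hit at a = 17: 1514 - 289 = 1225 = 35².
1514 = 17² + 35² = 289 + 1225 ✓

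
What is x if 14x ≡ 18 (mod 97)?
x ≡ 29 (mod 97)

gcd(14, 97) = 1, which divides 18, so solutions exist.
Find 14^(-1) mod 97 by the extended Euclidean algorithm:
97 = 6 × 14 + 13  ⟹  13 = (1)·97 + (-6)·14
14 = 1 × 13 + 1  ⟹  1 = (-1)·97 + (7)·14
So (7)·14 ≡ 1 (mod 97), i.e. 14^(-1) ≡ 7 (mod 97).
x ≡ 7 × 18 = 126 ≡ 29 (mod 97).
Check: 14 × 29 = 406 ≡ 18 (mod 97).
Unique solution: x ≡ 29 (mod 97)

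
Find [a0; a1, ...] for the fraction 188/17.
[11; 17]

Euclidean algorithm steps:
188 = 11 × 17 + 1
17 = 17 × 1 + 0
Continued fraction: [11; 17]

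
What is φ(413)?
348

413 = 7 × 59
φ(n) = n × ∏(1 - 1/p) for each prime p dividing n
φ(413) = 413 × (1 - 1/7) × (1 - 1/59) = 348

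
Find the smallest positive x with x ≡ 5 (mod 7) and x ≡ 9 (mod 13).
61

Using Chinese Remainder Theorem:
M = 7 × 13 = 91
M1 = 13, M2 = 7
y1 = 13^(-1) mod 7 = 6
y2 = 7^(-1) mod 13 = 2
x = (5×13×6 + 9×7×2) mod 91 = 61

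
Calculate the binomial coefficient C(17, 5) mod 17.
0

Using Lucas' theorem:
Write n=17 and k=5 in base 17:
n in base 17: [1, 0]
k in base 17: [0, 5]
C(17,5) mod 17 = ∏ C(n_i, k_i) mod 17
Digit binomials (mod 17): C(1,0) = 1; C(0,5) = 0 (k_i > n_i)
Product: 1 × 0 = 0 ≡ 0 (mod 17)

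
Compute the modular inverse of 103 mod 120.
7

gcd(103, 120) = 1, so the inverse exists.
Extended Euclidean algorithm on (120, 103):
120 = 1 × 103 + 17  ⟹  17 = (1)·120 + (-1)·103
103 = 6 × 17 + 1  ⟹  1 = (-6)·120 + (7)·103
So (7)·103 ≡ 1 (mod 120), i.e. 103^(-1) ≡ 7 (mod 120).
Check: 103 × 7 = 721 ≡ 1 (mod 120)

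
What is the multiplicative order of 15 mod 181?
45

181 is prime, so ord(15) divides φ(181) = 180.
Divisors of 180: 1, 2, 3, 4, 5, 6, 9, 10, 12, 15, 18, 20, 30, 36, 45, 60, 90, 180.
Repeated squaring: 15^1 ≡ 15, 15^2 ≡ 44, 15^4 ≡ 126, 15^8 ≡ 129, 15^16 ≡ 170, 15^32 ≡ 121, 15^64 ≡ 161, 15^128 ≡ 38 (mod 181).
Test 15^d mod 181 for each divisor d in increasing order:
15^1 ≡ 15
15^2 ≡ 44
15^3 = 15^2·15^1 ≡ 117
15^4 ≡ 126
15^5 = 15^4·15^1 ≡ 80
15^6 = 15^4·15^2 ≡ 114
15^9 = 15^8·15^1 ≡ 125
15^10 = 15^8·15^2 ≡ 65
15^12 = 15^8·15^4 ≡ 145
15^15 = 15^8·15^4·15^2·15^1 ≡ 132
15^18 = 15^16·15^2 ≡ 59
15^20 = 15^16·15^4 ≡ 62
15^30 = 15^16·15^8·15^4·15^2 ≡ 48
15^36 = 15^32·15^4 ≡ 42
15^45 = 15^32·15^8·15^4·15^1 ≡ 1  ← first divisor giving 1
The order is 45.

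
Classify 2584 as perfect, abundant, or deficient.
abundant

Proper divisors of 2584: sum = 1 + 2 + 4 + 8 + 17 + 19 + 34 + 38 + 68 + 76 + 136 + 152 + 323 + 646 + 1292 = 2816
Since 2816 > 2584, 2584 is abundant.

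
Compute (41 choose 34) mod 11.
8

Using Lucas' theorem:
Write n=41 and k=34 in base 11:
n in base 11: [3, 8]
k in base 11: [3, 1]
C(41,34) mod 11 = ∏ C(n_i, k_i) mod 11
Digit binomials (mod 11): C(3,3) = 1; C(8,1) = 8
Product: 1 × 8 = 8 ≡ 8 (mod 11)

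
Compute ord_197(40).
49

197 is prime, so ord(40) divides φ(197) = 196.
Divisors of 196: 1, 2, 4, 7, 14, 28, 49, 98, 196.
Repeated squaring: 40^1 ≡ 40, 40^2 ≡ 24, 40^4 ≡ 182, 40^8 ≡ 28, 40^16 ≡ 193, 40^32 ≡ 16, 40^64 ≡ 59, 40^128 ≡ 132 (mod 197).
Test 40^d mod 197 for each divisor d in increasing order:
40^1 ≡ 40
40^2 ≡ 24
40^4 ≡ 182
40^7 = 40^4·40^2·40^1 ≡ 178
40^14 = 40^8·40^4·40^2 ≡ 164
40^28 = 40^16·40^8·40^4 ≡ 104
40^49 = 40^32·40^16·40^1 ≡ 1  ← first divisor giving 1
The order is 49.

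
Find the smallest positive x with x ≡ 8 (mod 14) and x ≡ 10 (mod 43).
526

Using Chinese Remainder Theorem:
M = 14 × 43 = 602
M1 = 43, M2 = 14
y1 = 43^(-1) mod 14 = 1
y2 = 14^(-1) mod 43 = 40
x = (8×43×1 + 10×14×40) mod 602 = 526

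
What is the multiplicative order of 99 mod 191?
190

191 is prime, so ord(99) divides φ(191) = 190.
Divisors of 190: 1, 2, 5, 10, 19, 38, 95, 190.
Repeated squaring: 99^1 ≡ 99, 99^2 ≡ 60, 99^4 ≡ 162, 99^8 ≡ 77, 99^16 ≡ 8, 99^32 ≡ 64, 99^64 ≡ 85, 99^128 ≡ 158 (mod 191).
Test 99^d mod 191 for each divisor d in increasing order:
99^1 ≡ 99
99^2 ≡ 60
99^5 = 99^4·99^1 ≡ 185
99^10 = 99^8·99^2 ≡ 36
99^19 = 99^16·99^2·99^1 ≡ 152
99^38 = 99^32·99^4·99^2 ≡ 184
99^95 = 99^64·99^16·99^8·99^4·99^2·99^1 ≡ 190
99^190 = 99^128·99^32·99^16·99^8·99^4·99^2 ≡ 1  ← first divisor giving 1
The order is 190.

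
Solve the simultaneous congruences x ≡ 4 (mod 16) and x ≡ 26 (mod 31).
212

Using Chinese Remainder Theorem:
M = 16 × 31 = 496
M1 = 31, M2 = 16
y1 = 31^(-1) mod 16 = 15
y2 = 16^(-1) mod 31 = 2
x = (4×31×15 + 26×16×2) mod 496 = 212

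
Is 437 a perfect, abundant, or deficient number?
deficient

Proper divisors of 437: sum = 1 + 19 + 23 = 43
Since 43 < 437, 437 is deficient.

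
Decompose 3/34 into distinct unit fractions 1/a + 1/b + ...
1/12 + 1/204

Greedy algorithm:
3/34: ceiling(34/3) = 12, use 1/12
1/204: ceiling(204/1) = 204, use 1/204
Result: 3/34 = 1/12 + 1/204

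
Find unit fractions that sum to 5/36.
1/8 + 1/72

Greedy algorithm:
5/36: ceiling(36/5) = 8, use 1/8
1/72: ceiling(72/1) = 72, use 1/72
Result: 5/36 = 1/8 + 1/72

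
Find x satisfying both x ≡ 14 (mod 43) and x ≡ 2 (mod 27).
272

Using Chinese Remainder Theorem:
M = 43 × 27 = 1161
M1 = 27, M2 = 43
y1 = 27^(-1) mod 43 = 8
y2 = 43^(-1) mod 27 = 22
x = (14×27×8 + 2×43×22) mod 1161 = 272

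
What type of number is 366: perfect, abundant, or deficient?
abundant

Proper divisors of 366: sum = 1 + 2 + 3 + 6 + 61 + 122 + 183 = 378
Since 378 > 366, 366 is abundant.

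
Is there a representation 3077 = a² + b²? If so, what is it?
26² + 49² (a=26, b=49)

Factorization: 3077 = 17 × 181
By Fermat: n is sum of two squares iff every prime p ≡ 3 (mod 4) appears to even power.
All primes ≡ 3 (mod 4) appear to even power.
Search a = 0, 1, 2, … for 3077 - a² a perfect square: first hit at a = 26: 3077 - 676 = 2401 = 49².
3077 = 26² + 49² = 676 + 2401 ✓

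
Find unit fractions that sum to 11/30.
1/3 + 1/30

Greedy algorithm:
11/30: ceiling(30/11) = 3, use 1/3
1/30: ceiling(30/1) = 30, use 1/30
Result: 11/30 = 1/3 + 1/30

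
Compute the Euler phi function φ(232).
112

232 = 2^3 × 29
φ(n) = n × ∏(1 - 1/p) for each prime p dividing n
φ(232) = 232 × (1 - 1/2) × (1 - 1/29) = 112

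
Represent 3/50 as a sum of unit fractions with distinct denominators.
1/17 + 1/850

Greedy algorithm:
3/50: ceiling(50/3) = 17, use 1/17
1/850: ceiling(850/1) = 850, use 1/850
Result: 3/50 = 1/17 + 1/850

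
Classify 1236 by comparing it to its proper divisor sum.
abundant

Proper divisors of 1236: sum = 1 + 2 + 3 + 4 + 6 + 12 + 103 + 206 + 309 + 412 + 618 = 1676
Since 1676 > 1236, 1236 is abundant.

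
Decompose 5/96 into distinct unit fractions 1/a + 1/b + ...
1/20 + 1/480

Greedy algorithm:
5/96: ceiling(96/5) = 20, use 1/20
1/480: ceiling(480/1) = 480, use 1/480
Result: 5/96 = 1/20 + 1/480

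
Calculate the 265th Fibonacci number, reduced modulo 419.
299

Matrix identity: Q^n = [[F_(n+1), F_n], [F_n, F_(n-1)]] with Q = [[1,1],[1,0]].
n = 265 = 100001001₂. Square-and-multiply, entries mod 419:
Q^1 = [[1,1],[1,0]]
Q^2 = (Q^1)² = [[2,1],[1,1]]
Q^4 = (Q^2)² = [[5,3],[3,2]]
Q^8 = (Q^4)² = [[34,21],[21,13]]
Q^16 = (Q^8)² = [[340,149],[149,191]]
Q^33 = (Q^16)²·Q = [[297,369],[369,347]]
Q^66 = (Q^33)² = [[205,63],[63,142]]
Q^132 = (Q^66)² = [[323,73],[73,250]]
Q^265 = (Q^132)²·Q = [[228,299],[299,348]]
F_265 mod 419 = Q^265[0][1] = 299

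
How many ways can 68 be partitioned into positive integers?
3087735

p(n) counts ways to write n as a sum of positive integers (order ignored).
Euler's pentagonal recurrence: p(k) = p(k-1) + p(k-2) - p(k-5) - p(k-7) + p(k-12) + p(k-15) - ... (offsets j(3j∓1)/2, signs ++--, p(0)=1, p(<0)=0).
DP table for k = 0..67: p(0)=1, p(1)=1, p(2)=2, p(3)=3, p(4)=5, p(5)=7, p(6)=11, p(7)=15, p(8)=22, p(9)=30, p(10)=42, p(11)=56, p(12)=77, p(13)=101, p(14)=135, p(15)=176, p(16)=231, p(17)=297, p(18)=385, p(19)=490, p(20)=627, p(21)=792, p(22)=1002, p(23)=1255, p(24)=1575, p(25)=1958, p(26)=2436, p(27)=3010, p(28)=3718, p(29)=4565, p(30)=5604, p(31)=6842, p(32)=8349, p(33)=10143, p(34)=12310, p(35)=14883, p(36)=17977, p(37)=21637, p(38)=26015, p(39)=31185, p(40)=37338, p(41)=44583, p(42)=53174, p(43)=63261, p(44)=75175, p(45)=89134, p(46)=105558, p(47)=124754, p(48)=147273, p(49)=173525, p(50)=204226, p(51)=239943, p(52)=281589, p(53)=329931, p(54)=386155, p(55)=451276, p(56)=526823, p(57)=614154, p(58)=715220, p(59)=831820, p(60)=966467, p(61)=1121505, p(62)=1300156, p(63)=1505499, p(64)=1741630, p(65)=2012558, p(66)=2323520, p(67)=2679689.
Final step: p(68) = p(67) + p(66) - p(63) - p(61) + p(56) + p(53) - p(46) - p(42) + p(33) + p(28) - p(17) - p(11)
= 2679689 + 2323520 - 1505499 - 1121505 + 526823 + 329931 - 105558 - 53174 + 10143 + 3718 - 297 - 56
= 3087735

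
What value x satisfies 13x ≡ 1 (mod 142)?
11

gcd(13, 142) = 1, so the inverse exists.
Extended Euclidean algorithm on (142, 13):
142 = 10 × 13 + 12  ⟹  12 = (1)·142 + (-10)·13
13 = 1 × 12 + 1  ⟹  1 = (-1)·142 + (11)·13
So (11)·13 ≡ 1 (mod 142), i.e. 13^(-1) ≡ 11 (mod 142).
Check: 13 × 11 = 143 ≡ 1 (mod 142)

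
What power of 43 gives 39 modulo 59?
31

Baby-step giant-step with step n = ⌈√59⌉ = 8.
Baby steps 43^j mod 59 (j:value) for j=0..7: 0:1, 1:43, 2:20, 3:34, 4:46, 5:31, 6:35, 7:30.
Giant-step multiplier: 43^(-8) ≡ 43^(58-8) = 43^50 ≡ 22 (mod 59).
Giant steps γ_i = 39·22^i mod 59: γ_0=39, γ_1=32, γ_2=55, γ_3=30 (in table at j=7).
x = i·n + j = 3·8 + 7 = 31.
Check: 43^31 ≡ 39 (mod 59).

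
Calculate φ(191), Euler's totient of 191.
190

191 = 191
φ(n) = n × ∏(1 - 1/p) for each prime p dividing n
φ(191) = 191 × (1 - 1/191) = 190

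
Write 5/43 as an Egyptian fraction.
1/9 + 1/194 + 1/75078

Greedy algorithm:
5/43: ceiling(43/5) = 9, use 1/9
2/387: ceiling(387/2) = 194, use 1/194
1/75078: ceiling(75078/1) = 75078, use 1/75078
Result: 5/43 = 1/9 + 1/194 + 1/75078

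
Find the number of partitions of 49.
173525

p(n) counts ways to write n as a sum of positive integers (order ignored).
Euler's pentagonal recurrence: p(k) = p(k-1) + p(k-2) - p(k-5) - p(k-7) + p(k-12) + p(k-15) - ... (offsets j(3j∓1)/2, signs ++--, p(0)=1, p(<0)=0).
DP table for k = 0..48: p(0)=1, p(1)=1, p(2)=2, p(3)=3, p(4)=5, p(5)=7, p(6)=11, p(7)=15, p(8)=22, p(9)=30, p(10)=42, p(11)=56, p(12)=77, p(13)=101, p(14)=135, p(15)=176, p(16)=231, p(17)=297, p(18)=385, p(19)=490, p(20)=627, p(21)=792, p(22)=1002, p(23)=1255, p(24)=1575, p(25)=1958, p(26)=2436, p(27)=3010, p(28)=3718, p(29)=4565, p(30)=5604, p(31)=6842, p(32)=8349, p(33)=10143, p(34)=12310, p(35)=14883, p(36)=17977, p(37)=21637, p(38)=26015, p(39)=31185, p(40)=37338, p(41)=44583, p(42)=53174, p(43)=63261, p(44)=75175, p(45)=89134, p(46)=105558, p(47)=124754, p(48)=147273.
Final step: p(49) = p(48) + p(47) - p(44) - p(42) + p(37) + p(34) - p(27) - p(23) + p(14) + p(9)
= 147273 + 124754 - 75175 - 53174 + 21637 + 12310 - 3010 - 1255 + 135 + 30
= 173525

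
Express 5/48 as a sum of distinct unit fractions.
1/10 + 1/240

Greedy algorithm:
5/48: ceiling(48/5) = 10, use 1/10
1/240: ceiling(240/1) = 240, use 1/240
Result: 5/48 = 1/10 + 1/240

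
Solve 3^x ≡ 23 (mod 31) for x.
27

Baby-step giant-step with step n = ⌈√31⌉ = 6.
Baby steps 3^j mod 31 (j:value) for j=0..5: 0:1, 1:3, 2:9, 3:27, 4:19, 5:26.
Giant-step multiplier: 3^(-6) ≡ 3^(30-6) = 3^24 ≡ 2 (mod 31).
Giant steps γ_i = 23·2^i mod 31: γ_0=23, γ_1=15, γ_2=30, γ_3=29, γ_4=27 (in table at j=3).
x = i·n + j = 4·6 + 3 = 27.
Check: 3^27 ≡ 23 (mod 31).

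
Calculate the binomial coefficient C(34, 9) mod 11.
0

Using Lucas' theorem:
Write n=34 and k=9 in base 11:
n in base 11: [3, 1]
k in base 11: [0, 9]
C(34,9) mod 11 = ∏ C(n_i, k_i) mod 11
Digit binomials (mod 11): C(3,0) = 1; C(1,9) = 0 (k_i > n_i)
Product: 1 × 0 = 0 ≡ 0 (mod 11)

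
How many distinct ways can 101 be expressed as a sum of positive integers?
214481126

p(n) counts ways to write n as a sum of positive integers (order ignored).
Euler's pentagonal recurrence: p(k) = p(k-1) + p(k-2) - p(k-5) - p(k-7) + p(k-12) + p(k-15) - ... (offsets j(3j∓1)/2, signs ++--, p(0)=1, p(<0)=0).
DP table for k = 0..100: p(0)=1, p(1)=1, p(2)=2, p(3)=3, p(4)=5, p(5)=7, p(6)=11, p(7)=15, p(8)=22, p(9)=30, p(10)=42, p(11)=56, p(12)=77, p(13)=101, p(14)=135, p(15)=176, p(16)=231, p(17)=297, p(18)=385, p(19)=490, p(20)=627, p(21)=792, p(22)=1002, p(23)=1255, p(24)=1575, p(25)=1958, p(26)=2436, p(27)=3010, p(28)=3718, p(29)=4565, p(30)=5604, p(31)=6842, p(32)=8349, p(33)=10143, p(34)=12310, p(35)=14883, p(36)=17977, p(37)=21637, p(38)=26015, p(39)=31185, p(40)=37338, p(41)=44583, p(42)=53174, p(43)=63261, p(44)=75175, p(45)=89134, p(46)=105558, p(47)=124754, p(48)=147273, p(49)=173525, p(50)=204226, p(51)=239943, p(52)=281589, p(53)=329931, p(54)=386155, p(55)=451276, p(56)=526823, p(57)=614154, p(58)=715220, p(59)=831820, p(60)=966467, p(61)=1121505, p(62)=1300156, p(63)=1505499, p(64)=1741630, p(65)=2012558, p(66)=2323520, p(67)=2679689, p(68)=3087735, p(69)=3554345, p(70)=4087968, p(71)=4697205, p(72)=5392783, p(73)=6185689, p(74)=7089500, p(75)=8118264, p(76)=9289091, p(77)=10619863, p(78)=12132164, p(79)=13848650, p(80)=15796476, p(81)=18004327, p(82)=20506255, p(83)=23338469, p(84)=26543660, p(85)=30167357, p(86)=34262962, p(87)=38887673, p(88)=44108109, p(89)=49995925, p(90)=56634173, p(91)=64112359, p(92)=72533807, p(93)=82010177, p(94)=92669720, p(95)=104651419, p(96)=118114304, p(97)=133230930, p(98)=150198136, p(99)=169229875, p(100)=190569292.
Final step: p(101) = p(100) + p(99) - p(96) - p(94) + p(89) + p(86) - p(79) - p(75) + p(66) + p(61) - p(50) - p(44) + p(31) + p(24) - p(9) - p(1)
= 190569292 + 169229875 - 118114304 - 92669720 + 49995925 + 34262962 - 13848650 - 8118264 + 2323520 + 1121505 - 204226 - 75175 + 6842 + 1575 - 30 - 1
= 214481126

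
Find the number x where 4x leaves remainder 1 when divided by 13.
10

gcd(4, 13) = 1, so the inverse exists.
Extended Euclidean algorithm on (13, 4):
13 = 3 × 4 + 1  ⟹  1 = (1)·13 + (-3)·4
So (-3)·4 ≡ 1 (mod 13), i.e. 4^(-1) ≡ -3 ≡ 10 (mod 13).
Check: 4 × 10 = 40 ≡ 1 (mod 13)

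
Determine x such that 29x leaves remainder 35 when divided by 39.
x ≡ 16 (mod 39)

gcd(29, 39) = 1, which divides 35, so solutions exist.
Find 29^(-1) mod 39 by the extended Euclidean algorithm:
39 = 1 × 29 + 10  ⟹  10 = (1)·39 + (-1)·29
29 = 2 × 10 + 9  ⟹  9 = (-2)·39 + (3)·29
10 = 1 × 9 + 1  ⟹  1 = (3)·39 + (-4)·29
So (-4)·29 ≡ 1 (mod 39), i.e. 29^(-1) ≡ -4 ≡ 35 (mod 39).
x ≡ 35 × 35 = 1225 ≡ 16 (mod 39).
Check: 29 × 16 = 464 ≡ 35 (mod 39).
Unique solution: x ≡ 16 (mod 39)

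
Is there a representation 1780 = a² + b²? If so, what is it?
4² + 42² (a=4, b=42)

Factorization: 1780 = 2^2 × 5 × 89
By Fermat: n is sum of two squares iff every prime p ≡ 3 (mod 4) appears to even power.
All primes ≡ 3 (mod 4) appear to even power.
Search a = 0, 1, 2, … for 1780 - a² a perfect square: first hit at a = 4: 1780 - 16 = 1764 = 42².
1780 = 4² + 42² = 16 + 1764 ✓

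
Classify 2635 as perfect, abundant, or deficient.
deficient

Proper divisors of 2635: sum = 1 + 5 + 17 + 31 + 85 + 155 + 527 = 821
Since 821 < 2635, 2635 is deficient.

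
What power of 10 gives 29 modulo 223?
220

Baby-step giant-step with step n = ⌈√223⌉ = 15.
Baby steps 10^j mod 223 (j:value) for j=0..14: 0:1, 1:10, 2:100, 3:108, 4:188, 5:96, 6:68, 7:11, 8:110, 9:208, 10:73, 11:61, 12:164, 13:79, 14:121.
Giant-step multiplier: 10^(-15) ≡ 10^(222-15) = 10^207 ≡ 54 (mod 223).
Giant steps γ_i = 29·54^i mod 223: γ_0=29, γ_1=5, γ_2=47, γ_3=85, γ_4=130, γ_5=107, γ_6=203, γ_7=35, γ_8=106, γ_9=149, γ_10=18, γ_11=80, γ_12=83, γ_13=22, γ_14=73 (in table at j=10).
x = i·n + j = 14·15 + 10 = 220.
Check: 10^220 ≡ 29 (mod 223).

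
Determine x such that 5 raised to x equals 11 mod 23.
9

Baby-step giant-step with step n = ⌈√23⌉ = 5.
Baby steps 5^j mod 23 (j:value) for j=0..4: 0:1, 1:5, 2:2, 3:10, 4:4.
Giant-step multiplier: 5^(-5) ≡ 5^(22-5) = 5^17 ≡ 15 (mod 23).
Giant steps γ_i = 11·15^i mod 23: γ_0=11, γ_1=4 (in table at j=4).
x = i·n + j = 1·5 + 4 = 9.
Check: 5^9 ≡ 11 (mod 23).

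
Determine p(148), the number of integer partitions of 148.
33549419497

p(n) counts ways to write n as a sum of positive integers (order ignored).
Euler's pentagonal recurrence: p(k) = p(k-1) + p(k-2) - p(k-5) - p(k-7) + p(k-12) + p(k-15) - ... (offsets j(3j∓1)/2, signs ++--, p(0)=1, p(<0)=0).
DP table for k = 0..147: p(0)=1, p(1)=1, p(2)=2, p(3)=3, p(4)=5, p(5)=7, p(6)=11, p(7)=15, p(8)=22, p(9)=30, p(10)=42, p(11)=56, p(12)=77, p(13)=101, p(14)=135, p(15)=176, p(16)=231, p(17)=297, p(18)=385, p(19)=490, p(20)=627, p(21)=792, p(22)=1002, p(23)=1255, p(24)=1575, p(25)=1958, p(26)=2436, p(27)=3010, p(28)=3718, p(29)=4565, p(30)=5604, p(31)=6842, p(32)=8349, p(33)=10143, p(34)=12310, p(35)=14883, p(36)=17977, p(37)=21637, p(38)=26015, p(39)=31185, p(40)=37338, p(41)=44583, p(42)=53174, p(43)=63261, p(44)=75175, p(45)=89134, p(46)=105558, p(47)=124754, p(48)=147273, p(49)=173525, p(50)=204226, p(51)=239943, p(52)=281589, p(53)=329931, p(54)=386155, p(55)=451276, p(56)=526823, p(57)=614154, p(58)=715220, p(59)=831820, p(60)=966467, p(61)=1121505, p(62)=1300156, p(63)=1505499, p(64)=1741630, p(65)=2012558, p(66)=2323520, p(67)=2679689, p(68)=3087735, p(69)=3554345, p(70)=4087968, p(71)=4697205, p(72)=5392783, p(73)=6185689, p(74)=7089500, p(75)=8118264, p(76)=9289091, p(77)=10619863, p(78)=12132164, p(79)=13848650, p(80)=15796476, p(81)=18004327, p(82)=20506255, p(83)=23338469, p(84)=26543660, p(85)=30167357, p(86)=34262962, p(87)=38887673, p(88)=44108109, p(89)=49995925, p(90)=56634173, p(91)=64112359, p(92)=72533807, p(93)=82010177, p(94)=92669720, p(95)=104651419, p(96)=118114304, p(97)=133230930, p(98)=150198136, p(99)=169229875, p(100)=190569292, p(101)=214481126, p(102)=241265379, p(103)=271248950, p(104)=304801365, p(105)=342325709, p(106)=384276336, p(107)=431149389, p(108)=483502844, p(109)=541946240, p(110)=607163746, p(111)=679903203, p(112)=761002156, p(113)=851376628, p(114)=952050665, p(115)=1064144451, p(116)=1188908248, p(117)=1327710076, p(118)=1482074143, p(119)=1653668665, p(120)=1844349560, p(121)=2056148051, p(122)=2291320912, p(123)=2552338241, p(124)=2841940500, p(125)=3163127352, p(126)=3519222692, p(127)=3913864295, p(128)=4351078600, p(129)=4835271870, p(130)=5371315400, p(131)=5964539504, p(132)=6620830889, p(133)=7346629512, p(134)=8149040695, p(135)=9035836076, p(136)=10015581680, p(137)=11097645016, p(138)=12292341831, p(139)=13610949895, p(140)=15065878135, p(141)=16670689208, p(142)=18440293320, p(143)=20390982757, p(144)=22540654445, p(145)=24908858009, p(146)=27517052599, p(147)=30388671978.
Final step: p(148) = p(147) + p(146) - p(143) - p(141) + p(136) + p(133) - p(126) - p(122) + p(113) + p(108) - p(97) - p(91) + p(78) + p(71) - p(56) - p(48) + p(31) + p(22) - p(3)
= 30388671978 + 27517052599 - 20390982757 - 16670689208 + 10015581680 + 7346629512 - 3519222692 - 2291320912 + 851376628 + 483502844 - 133230930 - 64112359 + 12132164 + 4697205 - 526823 - 147273 + 6842 + 1002 - 3
= 33549419497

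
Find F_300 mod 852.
588

Matrix identity: Q^n = [[F_(n+1), F_n], [F_n, F_(n-1)]] with Q = [[1,1],[1,0]].
n = 300 = 100101100₂. Square-and-multiply, entries mod 852:
Q^1 = [[1,1],[1,0]]
Q^2 = (Q^1)² = [[2,1],[1,1]]
Q^4 = (Q^2)² = [[5,3],[3,2]]
Q^9 = (Q^4)²·Q = [[55,34],[34,21]]
Q^18 = (Q^9)² = [[773,28],[28,745]]
Q^37 = (Q^18)²·Q = [[113,209],[209,756]]
Q^75 = (Q^37)²·Q = [[363,218],[218,145]]
Q^150 = (Q^75)² = [[373,836],[836,389]]
Q^300 = (Q^150)² = [[509,588],[588,773]]
F_300 mod 852 = Q^300[0][1] = 588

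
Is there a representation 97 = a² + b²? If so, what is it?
4² + 9² (a=4, b=9)

Factorization: 97 = 97
By Fermat: n is sum of two squares iff every prime p ≡ 3 (mod 4) appears to even power.
All primes ≡ 3 (mod 4) appear to even power.
Search a = 0, 1, 2, … for 97 - a² a perfect square: first hit at a = 4: 97 - 16 = 81 = 9².
97 = 4² + 9² = 16 + 81 ✓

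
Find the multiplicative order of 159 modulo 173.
86

173 is prime, so ord(159) divides φ(173) = 172.
Divisors of 172: 1, 2, 4, 43, 86, 172.
Repeated squaring: 159^1 ≡ 159, 159^2 ≡ 23, 159^4 ≡ 10, 159^8 ≡ 100, 159^16 ≡ 139, 159^32 ≡ 118, 159^64 ≡ 84, 159^128 ≡ 136 (mod 173).
Test 159^d mod 173 for each divisor d in increasing order:
159^1 ≡ 159
159^2 ≡ 23
159^4 ≡ 10
159^43 = 159^32·159^8·159^2·159^1 ≡ 172
159^86 = 159^64·159^16·159^4·159^2 ≡ 1  ← first divisor giving 1
The order is 86.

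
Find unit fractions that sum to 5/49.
1/10 + 1/490

Greedy algorithm:
5/49: ceiling(49/5) = 10, use 1/10
1/490: ceiling(490/1) = 490, use 1/490
Result: 5/49 = 1/10 + 1/490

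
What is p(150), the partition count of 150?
40853235313

p(n) counts ways to write n as a sum of positive integers (order ignored).
Euler's pentagonal recurrence: p(k) = p(k-1) + p(k-2) - p(k-5) - p(k-7) + p(k-12) + p(k-15) - ... (offsets j(3j∓1)/2, signs ++--, p(0)=1, p(<0)=0).
DP table for k = 0..149: p(0)=1, p(1)=1, p(2)=2, p(3)=3, p(4)=5, p(5)=7, p(6)=11, p(7)=15, p(8)=22, p(9)=30, p(10)=42, p(11)=56, p(12)=77, p(13)=101, p(14)=135, p(15)=176, p(16)=231, p(17)=297, p(18)=385, p(19)=490, p(20)=627, p(21)=792, p(22)=1002, p(23)=1255, p(24)=1575, p(25)=1958, p(26)=2436, p(27)=3010, p(28)=3718, p(29)=4565, p(30)=5604, p(31)=6842, p(32)=8349, p(33)=10143, p(34)=12310, p(35)=14883, p(36)=17977, p(37)=21637, p(38)=26015, p(39)=31185, p(40)=37338, p(41)=44583, p(42)=53174, p(43)=63261, p(44)=75175, p(45)=89134, p(46)=105558, p(47)=124754, p(48)=147273, p(49)=173525, p(50)=204226, p(51)=239943, p(52)=281589, p(53)=329931, p(54)=386155, p(55)=451276, p(56)=526823, p(57)=614154, p(58)=715220, p(59)=831820, p(60)=966467, p(61)=1121505, p(62)=1300156, p(63)=1505499, p(64)=1741630, p(65)=2012558, p(66)=2323520, p(67)=2679689, p(68)=3087735, p(69)=3554345, p(70)=4087968, p(71)=4697205, p(72)=5392783, p(73)=6185689, p(74)=7089500, p(75)=8118264, p(76)=9289091, p(77)=10619863, p(78)=12132164, p(79)=13848650, p(80)=15796476, p(81)=18004327, p(82)=20506255, p(83)=23338469, p(84)=26543660, p(85)=30167357, p(86)=34262962, p(87)=38887673, p(88)=44108109, p(89)=49995925, p(90)=56634173, p(91)=64112359, p(92)=72533807, p(93)=82010177, p(94)=92669720, p(95)=104651419, p(96)=118114304, p(97)=133230930, p(98)=150198136, p(99)=169229875, p(100)=190569292, p(101)=214481126, p(102)=241265379, p(103)=271248950, p(104)=304801365, p(105)=342325709, p(106)=384276336, p(107)=431149389, p(108)=483502844, p(109)=541946240, p(110)=607163746, p(111)=679903203, p(112)=761002156, p(113)=851376628, p(114)=952050665, p(115)=1064144451, p(116)=1188908248, p(117)=1327710076, p(118)=1482074143, p(119)=1653668665, p(120)=1844349560, p(121)=2056148051, p(122)=2291320912, p(123)=2552338241, p(124)=2841940500, p(125)=3163127352, p(126)=3519222692, p(127)=3913864295, p(128)=4351078600, p(129)=4835271870, p(130)=5371315400, p(131)=5964539504, p(132)=6620830889, p(133)=7346629512, p(134)=8149040695, p(135)=9035836076, p(136)=10015581680, p(137)=11097645016, p(138)=12292341831, p(139)=13610949895, p(140)=15065878135, p(141)=16670689208, p(142)=18440293320, p(143)=20390982757, p(144)=22540654445, p(145)=24908858009, p(146)=27517052599, p(147)=30388671978, p(148)=33549419497, p(149)=37027355200.
Final step: p(150) = p(149) + p(148) - p(145) - p(143) + p(138) + p(135) - p(128) - p(124) + p(115) + p(110) - p(99) - p(93) + p(80) + p(73) - p(58) - p(50) + p(33) + p(24) - p(5)
= 37027355200 + 33549419497 - 24908858009 - 20390982757 + 12292341831 + 9035836076 - 4351078600 - 2841940500 + 1064144451 + 607163746 - 169229875 - 82010177 + 15796476 + 6185689 - 715220 - 204226 + 10143 + 1575 - 7
= 40853235313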